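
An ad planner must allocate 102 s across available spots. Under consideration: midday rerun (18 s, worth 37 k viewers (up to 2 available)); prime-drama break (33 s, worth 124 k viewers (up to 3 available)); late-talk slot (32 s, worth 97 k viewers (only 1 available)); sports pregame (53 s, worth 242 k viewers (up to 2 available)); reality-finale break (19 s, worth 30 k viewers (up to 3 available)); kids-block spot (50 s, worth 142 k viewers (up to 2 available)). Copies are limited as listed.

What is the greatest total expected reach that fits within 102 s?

The ratio heuristic lands on prime-drama break + sports pregame (366) but leaves 16 s idle.
The 53 s tied up in sports pregame is better spent on 2×prime-drama break — total rises to 372 (99 s).
The spare 3 s is too small for any remaining spot, and no exchange beats 372.

372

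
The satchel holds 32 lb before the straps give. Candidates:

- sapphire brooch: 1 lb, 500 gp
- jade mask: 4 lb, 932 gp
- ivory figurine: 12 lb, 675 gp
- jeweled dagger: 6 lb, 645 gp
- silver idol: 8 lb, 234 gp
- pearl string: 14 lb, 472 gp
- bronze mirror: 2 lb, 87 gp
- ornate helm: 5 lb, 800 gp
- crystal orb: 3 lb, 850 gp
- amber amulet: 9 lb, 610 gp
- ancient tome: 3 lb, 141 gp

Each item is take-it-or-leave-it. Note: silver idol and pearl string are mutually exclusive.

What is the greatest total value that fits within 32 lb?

By value per lb: sapphire brooch 500.00, crystal orb 283.33, jade mask 233.00, ornate helm 160.00 lead.
The ratio ordering already packs tightly: sapphire brooch + jade mask + jeweled dagger + ornate helm + crystal orb + amber amulet + ancient tome, 31 lb, 4478.
An exhaustive check of the 2048 subsets confirms 4478.

4478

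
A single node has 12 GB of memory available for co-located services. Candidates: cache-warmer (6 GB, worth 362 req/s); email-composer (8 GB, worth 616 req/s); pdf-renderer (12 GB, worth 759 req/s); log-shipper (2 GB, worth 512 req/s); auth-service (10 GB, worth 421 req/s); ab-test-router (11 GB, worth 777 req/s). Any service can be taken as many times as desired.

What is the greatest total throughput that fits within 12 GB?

Taking 6×log-shipper: 12 GB used, 3072 in throughput.
No other feasible combination exceeds 3072.

3072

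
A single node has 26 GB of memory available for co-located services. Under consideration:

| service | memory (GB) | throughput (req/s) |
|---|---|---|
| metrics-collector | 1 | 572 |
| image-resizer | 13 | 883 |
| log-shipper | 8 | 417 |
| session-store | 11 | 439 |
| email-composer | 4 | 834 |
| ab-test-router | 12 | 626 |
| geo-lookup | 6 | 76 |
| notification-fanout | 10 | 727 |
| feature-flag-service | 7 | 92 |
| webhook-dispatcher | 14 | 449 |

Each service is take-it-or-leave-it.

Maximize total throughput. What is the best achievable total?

2706

Taking the top-ratio services first gives metrics-collector + log-shipper + email-composer + notification-fanout for 2550 (23 GB).
Dropping notification-fanout frees 10 GB; slotting in image-resizer (13 GB) lifts the total to 2706 at 26 GB.
An exhaustive check of the 1024 subsets confirms 2706.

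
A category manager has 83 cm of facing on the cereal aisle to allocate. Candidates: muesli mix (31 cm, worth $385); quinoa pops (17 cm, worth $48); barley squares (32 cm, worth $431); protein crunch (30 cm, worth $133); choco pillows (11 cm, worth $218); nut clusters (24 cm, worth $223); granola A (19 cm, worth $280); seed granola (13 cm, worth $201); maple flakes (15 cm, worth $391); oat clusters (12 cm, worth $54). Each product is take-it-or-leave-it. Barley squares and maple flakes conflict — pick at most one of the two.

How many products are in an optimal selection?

5

The maximum weekly sales within 83 cm is 1313.
One optimal bundle: choco pillows + nut clusters + granola A + seed granola + maple flakes (82 cm).
Every optimal selection uses 5 products.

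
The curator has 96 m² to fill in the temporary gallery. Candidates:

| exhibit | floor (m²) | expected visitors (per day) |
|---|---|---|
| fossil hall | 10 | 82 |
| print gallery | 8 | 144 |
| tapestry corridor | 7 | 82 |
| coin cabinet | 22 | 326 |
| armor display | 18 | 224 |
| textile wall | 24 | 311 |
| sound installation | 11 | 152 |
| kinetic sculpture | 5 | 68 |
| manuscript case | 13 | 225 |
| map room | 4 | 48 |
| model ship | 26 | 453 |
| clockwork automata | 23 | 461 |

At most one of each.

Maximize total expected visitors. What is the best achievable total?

1657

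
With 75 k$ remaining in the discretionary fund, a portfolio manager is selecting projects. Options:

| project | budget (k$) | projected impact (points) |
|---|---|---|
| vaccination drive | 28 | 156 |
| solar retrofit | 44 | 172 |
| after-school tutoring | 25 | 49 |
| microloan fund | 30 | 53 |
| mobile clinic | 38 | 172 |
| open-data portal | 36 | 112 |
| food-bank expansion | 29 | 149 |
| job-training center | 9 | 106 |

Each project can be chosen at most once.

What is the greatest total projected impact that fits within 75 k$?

434

Greedy by ratio would take vaccination drive + food-bank expansion + job-training center: 66 k$ used, total 411.
Replace food-bank expansion with mobile clinic: the trade gains 23 net, giving 434 at 75 k$.
Next best is vaccination drive + food-bank expansion + job-training center at 411 (66 k$) — short by 23.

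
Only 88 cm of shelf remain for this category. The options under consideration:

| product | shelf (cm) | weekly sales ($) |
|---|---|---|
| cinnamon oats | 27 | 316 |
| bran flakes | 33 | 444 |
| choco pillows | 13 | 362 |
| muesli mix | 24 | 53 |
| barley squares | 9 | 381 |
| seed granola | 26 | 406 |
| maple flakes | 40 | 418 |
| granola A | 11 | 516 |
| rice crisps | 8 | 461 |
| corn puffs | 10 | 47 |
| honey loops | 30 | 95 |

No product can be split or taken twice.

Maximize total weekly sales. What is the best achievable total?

2211

Density check — rice crisps 57.62, granola A 46.91, barley squares 42.33 are the best per cm.
Greedy by ratio would take choco pillows + barley squares + seed granola + granola A + rice crisps + corn puffs: 77 cm used, total 2173.
Replace seed granola with bran flakes: the trade gains 38 net, giving 2211 at 84 cm.
The closest alternative, bran flakes + barley squares + seed granola + granola A + rice crisps, reaches only 2208.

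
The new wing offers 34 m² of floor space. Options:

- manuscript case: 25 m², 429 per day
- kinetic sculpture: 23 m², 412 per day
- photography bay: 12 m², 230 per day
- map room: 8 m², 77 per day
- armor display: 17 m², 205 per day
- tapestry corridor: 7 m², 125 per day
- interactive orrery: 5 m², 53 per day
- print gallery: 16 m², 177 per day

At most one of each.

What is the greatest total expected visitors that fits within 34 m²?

A density-first pass picks photography bay + map room + tapestry corridor + interactive orrery — 485 at 32 m².
Dropping photography bay and map room and interactive orrery frees 25 m²; slotting in manuscript case (25 m²) lifts the total to 554 at 32 m².

554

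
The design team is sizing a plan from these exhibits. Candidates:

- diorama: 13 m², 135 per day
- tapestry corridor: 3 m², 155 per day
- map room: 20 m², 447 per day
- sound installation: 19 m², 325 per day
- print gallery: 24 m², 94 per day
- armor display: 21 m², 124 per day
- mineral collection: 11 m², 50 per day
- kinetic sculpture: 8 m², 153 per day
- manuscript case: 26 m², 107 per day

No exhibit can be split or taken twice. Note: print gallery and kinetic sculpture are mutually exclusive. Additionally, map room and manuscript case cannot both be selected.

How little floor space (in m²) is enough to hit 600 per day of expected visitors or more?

23

Need the lightest bundle worth ≥ 600.
tapestry corridor + map room reaches 602 using 23 m².
No combination under 23 m² hits 600.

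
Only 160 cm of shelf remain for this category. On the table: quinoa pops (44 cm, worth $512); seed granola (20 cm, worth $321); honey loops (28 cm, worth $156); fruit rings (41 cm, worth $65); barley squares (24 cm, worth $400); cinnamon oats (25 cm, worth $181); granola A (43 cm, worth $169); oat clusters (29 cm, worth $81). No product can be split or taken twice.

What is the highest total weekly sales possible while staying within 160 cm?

1583

Density check — barley squares 16.67, seed granola 16.05, quinoa pops 11.64 are the best per cm.
Taking the top-ratio products first gives quinoa pops + seed granola + honey loops + barley squares + cinnamon oats for 1570 (141 cm).
Replace honey loops with granola A: the trade gains 13 net, giving 1583 at 156 cm.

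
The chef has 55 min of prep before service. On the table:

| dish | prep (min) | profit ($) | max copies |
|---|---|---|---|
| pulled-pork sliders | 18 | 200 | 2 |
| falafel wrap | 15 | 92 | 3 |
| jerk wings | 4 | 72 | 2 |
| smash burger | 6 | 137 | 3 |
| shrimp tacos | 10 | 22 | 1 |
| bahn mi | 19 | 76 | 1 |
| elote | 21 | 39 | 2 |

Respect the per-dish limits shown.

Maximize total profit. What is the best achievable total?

A density-first pass picks pulled-pork sliders + 2×jerk wings + 3×smash burger + shrimp tacos — 777 at 54 min.
Replace 2×jerk wings and shrimp tacos with pulled-pork sliders: the trade gains 34 net, giving 811 at 54 min.

811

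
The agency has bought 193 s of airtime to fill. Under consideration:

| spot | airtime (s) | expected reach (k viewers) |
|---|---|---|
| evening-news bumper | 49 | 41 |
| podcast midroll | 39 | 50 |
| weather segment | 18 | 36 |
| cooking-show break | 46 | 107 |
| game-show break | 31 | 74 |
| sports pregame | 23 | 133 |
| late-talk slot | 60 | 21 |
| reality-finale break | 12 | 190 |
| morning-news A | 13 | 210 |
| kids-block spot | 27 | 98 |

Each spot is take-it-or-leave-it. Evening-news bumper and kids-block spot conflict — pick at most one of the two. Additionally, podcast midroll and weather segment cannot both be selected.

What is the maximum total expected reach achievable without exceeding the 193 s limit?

862

Greedy by ratio would take weather segment + cooking-show break + game-show break + sports pregame + reality-finale break + morning-news A + kids-block spot: 170 s used, total 848.
Replace weather segment with podcast midroll: the trade gains 14 net, giving 862 at 191 s.
Next best is weather segment + cooking-show break + game-show break + sports pregame + reality-finale break + morning-news A + kids-block spot at 848 (170 s) — short by 14.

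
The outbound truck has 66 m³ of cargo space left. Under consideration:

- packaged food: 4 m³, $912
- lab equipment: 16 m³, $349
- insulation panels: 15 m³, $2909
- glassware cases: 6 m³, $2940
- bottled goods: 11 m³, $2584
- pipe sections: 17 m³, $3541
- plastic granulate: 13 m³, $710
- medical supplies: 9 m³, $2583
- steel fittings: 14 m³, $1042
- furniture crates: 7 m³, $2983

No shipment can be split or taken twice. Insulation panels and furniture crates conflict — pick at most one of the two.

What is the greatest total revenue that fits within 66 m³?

By revenue per m³: glassware cases 490.00, furniture crates 426.14, medical supplies 287.00 lead.
A density-first pass picks packaged food + glassware cases + bottled goods + pipe sections + medical supplies + furniture crates — 15543 at 54 m³.
Replace packaged food with steel fittings: the trade gains 130 net, giving 15673 at 64 m³.
That's the maximum — no feasible swap from here does better than 15673.

15673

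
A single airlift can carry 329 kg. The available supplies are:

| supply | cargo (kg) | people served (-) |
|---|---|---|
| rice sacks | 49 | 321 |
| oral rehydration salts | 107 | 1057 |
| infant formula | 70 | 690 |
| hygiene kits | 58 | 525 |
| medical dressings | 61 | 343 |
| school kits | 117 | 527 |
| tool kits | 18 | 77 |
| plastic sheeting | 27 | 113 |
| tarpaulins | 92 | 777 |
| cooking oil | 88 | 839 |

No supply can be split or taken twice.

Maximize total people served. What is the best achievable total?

3111

Oral rehydration salts + infant formula + hygiene kits + cooking oil uses 323 of the 329 kg and totals 3111.
An exhaustive check of the 1024 subsets confirms 3111.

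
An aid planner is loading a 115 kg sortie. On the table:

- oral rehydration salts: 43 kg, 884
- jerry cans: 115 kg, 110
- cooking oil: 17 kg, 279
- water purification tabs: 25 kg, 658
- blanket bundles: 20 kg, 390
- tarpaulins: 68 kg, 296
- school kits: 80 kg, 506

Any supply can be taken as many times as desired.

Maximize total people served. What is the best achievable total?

A density-first pass picks 4×water purification tabs — 2632 at 100 kg.
Replace water purification tabs with 2×blanket bundles: the trade gains 122 net, giving 2754 at 115 kg.

2754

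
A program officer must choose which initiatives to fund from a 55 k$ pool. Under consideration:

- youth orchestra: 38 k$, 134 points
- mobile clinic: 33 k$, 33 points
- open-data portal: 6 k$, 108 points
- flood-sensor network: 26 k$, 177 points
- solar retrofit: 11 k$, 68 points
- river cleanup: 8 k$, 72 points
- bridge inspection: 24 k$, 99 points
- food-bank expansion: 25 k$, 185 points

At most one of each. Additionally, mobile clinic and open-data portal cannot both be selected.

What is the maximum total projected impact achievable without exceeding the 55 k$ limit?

433

Best packing: open-data portal + solar retrofit + river cleanup + food-bank expansion — 50 k$, 433 total.
Runner-up open-data portal + flood-sensor network + solar retrofit + river cleanup tops out at 425.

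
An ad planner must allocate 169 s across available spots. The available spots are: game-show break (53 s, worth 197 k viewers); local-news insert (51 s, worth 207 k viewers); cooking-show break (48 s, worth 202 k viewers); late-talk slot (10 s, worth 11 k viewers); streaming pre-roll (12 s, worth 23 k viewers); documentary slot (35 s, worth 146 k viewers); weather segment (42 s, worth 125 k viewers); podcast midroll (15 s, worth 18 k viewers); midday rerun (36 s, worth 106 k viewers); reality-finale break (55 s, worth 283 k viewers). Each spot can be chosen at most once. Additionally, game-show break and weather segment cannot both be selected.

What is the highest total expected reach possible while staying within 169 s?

A density-first pass picks cooking-show break + streaming pre-roll + documentary slot + podcast midroll + reality-finale break — 672 at 165 s.
Replace documentary slot and podcast midroll with local-news insert: the trade gains 43 net, giving 715 at 166 s.

715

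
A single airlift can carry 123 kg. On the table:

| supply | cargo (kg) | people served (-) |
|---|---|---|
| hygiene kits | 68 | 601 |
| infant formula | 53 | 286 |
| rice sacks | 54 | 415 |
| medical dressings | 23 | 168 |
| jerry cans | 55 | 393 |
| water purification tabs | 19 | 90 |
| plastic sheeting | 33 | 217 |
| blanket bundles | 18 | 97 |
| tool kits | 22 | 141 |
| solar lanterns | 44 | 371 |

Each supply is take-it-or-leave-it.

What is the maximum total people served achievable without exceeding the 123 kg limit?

1016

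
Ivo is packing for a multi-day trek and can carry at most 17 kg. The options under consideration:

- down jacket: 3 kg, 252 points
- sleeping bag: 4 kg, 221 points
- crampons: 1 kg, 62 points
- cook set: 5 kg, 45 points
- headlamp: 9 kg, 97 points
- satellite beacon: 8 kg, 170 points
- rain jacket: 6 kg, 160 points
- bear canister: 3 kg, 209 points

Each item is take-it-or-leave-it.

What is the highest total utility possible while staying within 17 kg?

904

Down jacket + sleeping bag + crampons + rain jacket + bear canister uses 17 of the 17 kg and totals 904.
An exhaustive check of the 256 subsets confirms 904.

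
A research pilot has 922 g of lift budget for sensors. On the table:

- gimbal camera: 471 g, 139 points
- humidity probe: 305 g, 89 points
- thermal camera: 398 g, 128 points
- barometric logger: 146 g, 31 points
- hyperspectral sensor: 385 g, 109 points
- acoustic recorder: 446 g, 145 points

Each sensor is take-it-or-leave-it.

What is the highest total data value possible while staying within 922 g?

Ranking by ratio (data value/g): acoustic recorder 0.33, thermal camera 0.32, gimbal camera 0.30.
Greedy by ratio would take thermal camera + acoustic recorder: 844 g used, total 273.
Dropping thermal camera frees 398 g; slotting in gimbal camera (471 g) lifts the total to 284 at 917 g.

284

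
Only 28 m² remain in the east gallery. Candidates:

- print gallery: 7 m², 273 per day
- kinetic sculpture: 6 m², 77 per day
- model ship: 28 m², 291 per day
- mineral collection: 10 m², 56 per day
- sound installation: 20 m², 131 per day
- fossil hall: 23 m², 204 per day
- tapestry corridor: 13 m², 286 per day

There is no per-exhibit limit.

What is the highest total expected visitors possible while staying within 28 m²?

1092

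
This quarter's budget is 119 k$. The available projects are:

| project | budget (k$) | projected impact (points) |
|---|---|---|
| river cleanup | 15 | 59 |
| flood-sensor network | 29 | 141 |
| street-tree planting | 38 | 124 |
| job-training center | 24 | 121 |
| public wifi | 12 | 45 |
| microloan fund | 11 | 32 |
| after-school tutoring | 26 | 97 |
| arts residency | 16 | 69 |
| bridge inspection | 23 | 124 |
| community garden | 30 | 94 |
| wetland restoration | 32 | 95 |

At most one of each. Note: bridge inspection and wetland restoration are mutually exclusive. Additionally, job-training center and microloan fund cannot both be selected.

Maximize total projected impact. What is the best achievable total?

Best packing: river cleanup + flood-sensor network + job-training center + public wifi + arts residency + bridge inspection — 119 k$, 559 total.

559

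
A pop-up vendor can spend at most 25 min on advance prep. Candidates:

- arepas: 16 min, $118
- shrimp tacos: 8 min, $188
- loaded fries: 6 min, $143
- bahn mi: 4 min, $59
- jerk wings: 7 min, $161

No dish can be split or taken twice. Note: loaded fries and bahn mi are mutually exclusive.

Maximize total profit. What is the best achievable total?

492

Best packing: shrimp tacos + loaded fries + jerk wings — 21 min, 492 total.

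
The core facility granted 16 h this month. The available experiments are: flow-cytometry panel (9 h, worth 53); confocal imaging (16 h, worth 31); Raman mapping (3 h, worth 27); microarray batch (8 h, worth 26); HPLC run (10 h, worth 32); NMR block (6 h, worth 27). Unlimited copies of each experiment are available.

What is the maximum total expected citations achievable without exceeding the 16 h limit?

135

Taking 5×Raman mapping: 15 h used, 135 in expected citations.
Nothing else within 16 h beats 135.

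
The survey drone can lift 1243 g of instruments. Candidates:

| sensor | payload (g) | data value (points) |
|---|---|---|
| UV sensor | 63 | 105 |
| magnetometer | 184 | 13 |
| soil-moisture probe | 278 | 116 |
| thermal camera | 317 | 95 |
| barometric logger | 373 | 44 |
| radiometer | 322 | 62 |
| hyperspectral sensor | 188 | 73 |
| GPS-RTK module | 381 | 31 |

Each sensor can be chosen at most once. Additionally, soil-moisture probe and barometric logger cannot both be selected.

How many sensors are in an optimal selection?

5

Optimal total is 451.
For example UV sensor + soil-moisture probe + thermal camera + radiometer + hyperspectral sensor achieves it, using 1168 g.
All optima have 5 sensors.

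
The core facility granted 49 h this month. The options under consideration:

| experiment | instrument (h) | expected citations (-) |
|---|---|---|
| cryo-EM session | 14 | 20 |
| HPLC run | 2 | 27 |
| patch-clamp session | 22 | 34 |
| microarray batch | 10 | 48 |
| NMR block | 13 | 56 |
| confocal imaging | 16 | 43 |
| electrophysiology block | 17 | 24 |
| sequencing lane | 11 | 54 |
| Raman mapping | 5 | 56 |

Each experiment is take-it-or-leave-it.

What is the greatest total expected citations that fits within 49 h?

241

Ranking by ratio (expected citations/h): HPLC run 13.50, Raman mapping 11.20, sequencing lane 4.91.
Taking HPLC run + microarray batch + NMR block + sequencing lane + Raman mapping: 41 h used, 241 in expected citations.
Next best is HPLC run + NMR block + confocal imaging + sequencing lane + Raman mapping at 236 (47 h) — short by 5.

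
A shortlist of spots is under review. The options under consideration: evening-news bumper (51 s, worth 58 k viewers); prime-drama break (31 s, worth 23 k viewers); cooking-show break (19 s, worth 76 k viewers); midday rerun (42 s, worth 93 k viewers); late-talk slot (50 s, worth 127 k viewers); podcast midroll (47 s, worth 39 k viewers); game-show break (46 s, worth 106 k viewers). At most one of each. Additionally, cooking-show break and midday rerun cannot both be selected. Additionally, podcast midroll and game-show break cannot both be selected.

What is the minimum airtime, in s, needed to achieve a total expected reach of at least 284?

115

Look for the lowest-airtime combination reaching 284.
cooking-show break + late-talk slot + game-show break: 309 expected reach at 115 s.
No combination under 115 s hits 284.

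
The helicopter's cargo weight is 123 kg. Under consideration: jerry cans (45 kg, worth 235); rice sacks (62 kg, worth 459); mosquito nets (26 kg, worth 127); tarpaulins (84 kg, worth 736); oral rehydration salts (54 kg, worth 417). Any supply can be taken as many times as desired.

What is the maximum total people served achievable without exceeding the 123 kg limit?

A density-first pass picks mosquito nets + tarpaulins — 863 at 110 kg.
Replace mosquito nets and tarpaulins with rice sacks + oral rehydration salts: the trade gains 13 net, giving 876 at 116 kg.
That's the maximum — no swap from here does better than 876.

876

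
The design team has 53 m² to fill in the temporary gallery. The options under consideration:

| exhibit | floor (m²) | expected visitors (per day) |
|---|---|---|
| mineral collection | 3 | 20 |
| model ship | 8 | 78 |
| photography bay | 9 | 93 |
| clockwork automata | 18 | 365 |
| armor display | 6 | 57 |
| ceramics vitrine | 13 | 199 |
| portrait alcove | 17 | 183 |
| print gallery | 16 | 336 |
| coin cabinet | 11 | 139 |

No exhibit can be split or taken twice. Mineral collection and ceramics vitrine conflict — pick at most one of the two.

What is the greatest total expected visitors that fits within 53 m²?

957

Taking clockwork automata + armor display + ceramics vitrine + print gallery: 53 m² used, 957 in expected visitors.
No other feasible combination exceeds 957.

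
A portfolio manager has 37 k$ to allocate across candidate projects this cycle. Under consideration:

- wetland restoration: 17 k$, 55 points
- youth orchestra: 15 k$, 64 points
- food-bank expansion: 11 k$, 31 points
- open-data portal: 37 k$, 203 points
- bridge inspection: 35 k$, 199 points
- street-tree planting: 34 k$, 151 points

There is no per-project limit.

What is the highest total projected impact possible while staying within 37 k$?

Filling by ratio: bridge inspection for 199, with 2 k$ left unused.
The 35 k$ tied up in bridge inspection is better spent on open-data portal — total rises to 203 (37 k$).
Nothing else within 37 k$ beats 203.

203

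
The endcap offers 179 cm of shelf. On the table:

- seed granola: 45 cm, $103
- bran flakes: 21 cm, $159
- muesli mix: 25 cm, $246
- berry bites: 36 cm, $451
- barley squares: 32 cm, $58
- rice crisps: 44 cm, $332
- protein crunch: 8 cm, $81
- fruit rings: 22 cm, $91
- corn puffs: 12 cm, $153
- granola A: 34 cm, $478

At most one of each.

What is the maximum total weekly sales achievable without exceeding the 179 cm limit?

1819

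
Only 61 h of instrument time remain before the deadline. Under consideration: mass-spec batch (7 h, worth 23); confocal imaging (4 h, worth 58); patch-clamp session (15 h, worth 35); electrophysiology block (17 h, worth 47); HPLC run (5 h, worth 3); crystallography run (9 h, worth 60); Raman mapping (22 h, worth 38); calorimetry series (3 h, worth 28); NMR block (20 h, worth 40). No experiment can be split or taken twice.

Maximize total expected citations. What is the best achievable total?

256

The ratio heuristic lands on mass-spec batch + confocal imaging + patch-clamp session + electrophysiology block + HPLC run + crystallography run + calorimetry series (254) but leaves 1 h idle.
Replace patch-clamp session and HPLC run with NMR block: the trade gains 2 net, giving 256 at 60 h.
An exhaustive check of the 512 subsets confirms 256.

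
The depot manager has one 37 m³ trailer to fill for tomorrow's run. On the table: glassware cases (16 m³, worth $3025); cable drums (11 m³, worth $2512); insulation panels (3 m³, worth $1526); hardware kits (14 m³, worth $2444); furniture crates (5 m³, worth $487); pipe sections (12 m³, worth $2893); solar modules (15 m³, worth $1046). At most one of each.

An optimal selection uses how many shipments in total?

4

Optimal total is 7931.
For example glassware cases + insulation panels + furniture crates + pipe sections achieves it, using 36 m³.
Any selection reaching 7931 contains exactly 4 shipments.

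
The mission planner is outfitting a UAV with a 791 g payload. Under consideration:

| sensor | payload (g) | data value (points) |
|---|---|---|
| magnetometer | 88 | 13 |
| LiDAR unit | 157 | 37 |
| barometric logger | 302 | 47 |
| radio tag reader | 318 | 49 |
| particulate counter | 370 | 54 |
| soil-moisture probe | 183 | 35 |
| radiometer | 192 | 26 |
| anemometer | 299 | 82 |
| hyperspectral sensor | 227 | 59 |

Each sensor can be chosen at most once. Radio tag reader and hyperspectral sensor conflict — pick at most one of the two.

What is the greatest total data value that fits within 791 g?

By data value per g: anemometer 0.27, hyperspectral sensor 0.26, LiDAR unit 0.24 lead.
Best packing: magnetometer + LiDAR unit + anemometer + hyperspectral sensor — 771 g, 191 total.

191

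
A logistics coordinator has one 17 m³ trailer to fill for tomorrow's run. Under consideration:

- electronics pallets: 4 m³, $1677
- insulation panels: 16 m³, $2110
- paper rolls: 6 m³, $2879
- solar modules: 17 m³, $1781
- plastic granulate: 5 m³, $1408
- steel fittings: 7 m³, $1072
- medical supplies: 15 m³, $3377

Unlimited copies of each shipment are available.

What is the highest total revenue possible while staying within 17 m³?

Ranking by ratio (revenue/m³): paper rolls 479.83, electronics pallets 419.25, plastic granulate 281.60, medical supplies 225.13.
Best packing: electronics pallets + 2×paper rolls — 16 m³, 7435 total.
Every other selection either busts 17 m³ or fails to beat 7435.

7435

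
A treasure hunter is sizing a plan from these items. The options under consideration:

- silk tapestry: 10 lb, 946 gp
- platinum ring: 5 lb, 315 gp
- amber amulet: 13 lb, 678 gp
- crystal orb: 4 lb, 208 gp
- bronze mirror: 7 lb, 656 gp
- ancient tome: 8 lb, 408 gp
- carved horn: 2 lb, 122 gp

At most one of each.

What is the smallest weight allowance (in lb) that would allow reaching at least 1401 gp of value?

17

Look for the lowest-weight combination reaching 1401.
silk tapestry + bronze mirror: 1602 value at 17 lb.
Any bundle with less than 17 lb falls short of 1401.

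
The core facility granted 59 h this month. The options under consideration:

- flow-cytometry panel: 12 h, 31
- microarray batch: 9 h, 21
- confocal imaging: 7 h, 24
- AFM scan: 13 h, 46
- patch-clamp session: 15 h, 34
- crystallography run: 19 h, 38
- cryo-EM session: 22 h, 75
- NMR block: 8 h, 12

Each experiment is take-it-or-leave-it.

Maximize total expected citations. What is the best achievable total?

Filling by ratio: flow-cytometry panel + confocal imaging + AFM scan + cryo-EM session for 176, with 5 h left unused.
Replace flow-cytometry panel with patch-clamp session: the trade gains 3 net, giving 179 at 57 h.

179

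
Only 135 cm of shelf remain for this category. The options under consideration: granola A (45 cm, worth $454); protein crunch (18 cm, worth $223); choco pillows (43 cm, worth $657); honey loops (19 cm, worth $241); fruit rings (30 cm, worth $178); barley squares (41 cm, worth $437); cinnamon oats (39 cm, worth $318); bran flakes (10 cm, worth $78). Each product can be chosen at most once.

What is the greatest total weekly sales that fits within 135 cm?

Filling by ratio: protein crunch + choco pillows + honey loops + barley squares + bran flakes for 1636, with 4 cm left unused.
Dropping barley squares frees 41 cm; slotting in granola A (45 cm) lifts the total to 1653 at 135 cm.

1653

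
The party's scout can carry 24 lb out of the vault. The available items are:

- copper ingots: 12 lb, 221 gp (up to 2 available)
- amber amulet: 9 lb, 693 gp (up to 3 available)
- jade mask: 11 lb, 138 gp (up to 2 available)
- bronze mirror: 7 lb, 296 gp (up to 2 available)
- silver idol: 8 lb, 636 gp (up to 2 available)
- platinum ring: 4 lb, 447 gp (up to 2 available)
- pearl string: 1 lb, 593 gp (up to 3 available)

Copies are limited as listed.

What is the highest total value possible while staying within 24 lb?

3555

The ratio heuristic lands on silver idol + 2×platinum ring + 3×pearl string (3309) but leaves 5 lb idle.
Dropping platinum ring frees 4 lb; slotting in amber amulet (9 lb) lifts the total to 3555 at 24 lb.
That's the maximum — no swap from here does better than 3555.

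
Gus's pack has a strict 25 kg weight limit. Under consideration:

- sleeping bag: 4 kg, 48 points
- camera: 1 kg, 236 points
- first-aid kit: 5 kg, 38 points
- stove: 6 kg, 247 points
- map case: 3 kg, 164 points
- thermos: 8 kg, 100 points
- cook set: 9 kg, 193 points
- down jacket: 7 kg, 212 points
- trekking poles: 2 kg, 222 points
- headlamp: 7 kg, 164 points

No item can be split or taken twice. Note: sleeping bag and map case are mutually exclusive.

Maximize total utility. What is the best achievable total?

Taking camera + first-aid kit + stove + map case + down jacket + trekking poles: 24 kg used, 1119 in utility.
Next best is camera + stove + cook set + down jacket + trekking poles at 1110 (25 kg) — short by 9.

1119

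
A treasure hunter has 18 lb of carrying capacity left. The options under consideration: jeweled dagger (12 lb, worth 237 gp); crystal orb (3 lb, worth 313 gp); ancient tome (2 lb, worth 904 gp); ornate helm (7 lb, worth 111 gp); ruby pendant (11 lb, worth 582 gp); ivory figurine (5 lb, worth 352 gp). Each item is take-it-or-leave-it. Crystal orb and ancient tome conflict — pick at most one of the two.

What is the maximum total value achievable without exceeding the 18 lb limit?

1838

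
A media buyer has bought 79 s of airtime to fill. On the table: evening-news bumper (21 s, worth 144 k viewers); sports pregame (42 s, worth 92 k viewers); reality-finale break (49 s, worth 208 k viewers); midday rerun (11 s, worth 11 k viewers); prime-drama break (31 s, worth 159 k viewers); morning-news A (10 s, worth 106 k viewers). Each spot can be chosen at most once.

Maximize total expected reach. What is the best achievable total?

420

Ranking by ratio (expected reach/s): morning-news A 10.60, evening-news bumper 6.86, prime-drama break 5.13.
Evening-news bumper + midday rerun + prime-drama break + morning-news A uses 73 of the 79 s and totals 420.
Next best is evening-news bumper + prime-drama break + morning-news A at 409 (62 s) — short by 11.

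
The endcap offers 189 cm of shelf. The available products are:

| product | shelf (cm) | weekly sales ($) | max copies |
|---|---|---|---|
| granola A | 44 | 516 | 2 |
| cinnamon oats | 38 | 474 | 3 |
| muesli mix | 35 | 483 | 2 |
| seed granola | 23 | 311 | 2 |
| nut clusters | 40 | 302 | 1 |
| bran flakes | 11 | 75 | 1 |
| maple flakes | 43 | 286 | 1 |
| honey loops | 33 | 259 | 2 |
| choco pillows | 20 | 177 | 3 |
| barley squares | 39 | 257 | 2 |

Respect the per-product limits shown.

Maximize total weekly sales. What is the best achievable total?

2402

Density check — muesli mix 13.80, seed granola 13.52, cinnamon oats 12.47, granola A 11.73 are the best per cm.
Greedy by ratio would take cinnamon oats + 2×muesli mix + 2×seed granola + bran flakes + choco pillows: 185 cm used, total 2314.
The 34 cm tied up in seed granola and bran flakes is better spent on cinnamon oats — total rises to 2402 (189 cm).
No other feasible combination exceeds 2402.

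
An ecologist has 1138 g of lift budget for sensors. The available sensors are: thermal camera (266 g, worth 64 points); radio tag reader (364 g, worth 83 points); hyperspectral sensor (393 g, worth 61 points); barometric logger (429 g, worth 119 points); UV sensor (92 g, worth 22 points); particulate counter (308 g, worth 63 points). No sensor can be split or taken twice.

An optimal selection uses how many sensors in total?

The maximum data value within 1138 g is 268.
One optimal bundle: thermal camera + barometric logger + UV sensor + particulate counter (1095 g).
All optima have 4 sensors.

4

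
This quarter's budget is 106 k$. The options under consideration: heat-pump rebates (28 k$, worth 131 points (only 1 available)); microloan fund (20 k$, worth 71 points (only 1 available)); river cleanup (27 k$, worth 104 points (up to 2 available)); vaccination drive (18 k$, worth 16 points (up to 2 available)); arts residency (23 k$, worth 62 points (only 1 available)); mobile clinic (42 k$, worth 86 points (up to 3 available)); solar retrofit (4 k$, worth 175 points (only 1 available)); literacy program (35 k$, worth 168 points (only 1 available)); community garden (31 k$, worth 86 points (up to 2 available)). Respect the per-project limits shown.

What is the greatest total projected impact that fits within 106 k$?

585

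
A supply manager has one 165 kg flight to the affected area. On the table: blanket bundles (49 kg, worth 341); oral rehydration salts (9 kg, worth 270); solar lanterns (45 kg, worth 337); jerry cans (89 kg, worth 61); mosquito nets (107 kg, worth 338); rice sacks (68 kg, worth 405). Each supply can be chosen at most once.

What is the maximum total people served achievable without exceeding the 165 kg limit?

1083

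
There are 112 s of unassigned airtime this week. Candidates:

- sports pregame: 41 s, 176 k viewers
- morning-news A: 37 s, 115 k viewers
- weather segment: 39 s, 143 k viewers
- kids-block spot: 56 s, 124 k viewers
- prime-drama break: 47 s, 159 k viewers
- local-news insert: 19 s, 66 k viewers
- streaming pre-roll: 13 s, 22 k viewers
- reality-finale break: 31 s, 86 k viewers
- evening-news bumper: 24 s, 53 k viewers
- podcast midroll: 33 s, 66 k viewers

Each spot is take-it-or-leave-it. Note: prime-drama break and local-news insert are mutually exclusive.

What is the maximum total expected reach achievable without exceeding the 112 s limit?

Taking sports pregame + weather segment + local-news insert + streaming pre-roll: 112 s used, 407 in expected reach.
Next best is sports pregame + weather segment + reality-finale break at 405 (111 s) — short by 2.

407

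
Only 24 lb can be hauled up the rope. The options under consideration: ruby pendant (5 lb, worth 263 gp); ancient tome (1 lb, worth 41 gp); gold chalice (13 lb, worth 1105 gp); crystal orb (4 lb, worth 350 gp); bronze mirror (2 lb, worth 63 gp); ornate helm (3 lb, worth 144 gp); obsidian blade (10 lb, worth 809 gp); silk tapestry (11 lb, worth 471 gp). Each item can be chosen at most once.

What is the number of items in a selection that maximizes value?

Optimal total is 1955.
ancient tome + gold chalice + obsidian blade hits 1955 at 24 lb.
Every optimal selection uses 3 items.

3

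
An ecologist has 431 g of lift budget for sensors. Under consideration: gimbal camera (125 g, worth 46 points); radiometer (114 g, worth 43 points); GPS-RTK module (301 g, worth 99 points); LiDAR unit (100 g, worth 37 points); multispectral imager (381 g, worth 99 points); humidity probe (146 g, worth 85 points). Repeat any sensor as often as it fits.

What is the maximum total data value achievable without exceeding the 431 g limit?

216

The ratio heuristic lands on radiometer + 2×humidity probe (213) but leaves 25 g idle.
Dropping radiometer frees 114 g; slotting in gimbal camera (125 g) lifts the total to 216 at 417 g.
The spare 14 g is too small for any remaining sensor, and no exchange beats 216.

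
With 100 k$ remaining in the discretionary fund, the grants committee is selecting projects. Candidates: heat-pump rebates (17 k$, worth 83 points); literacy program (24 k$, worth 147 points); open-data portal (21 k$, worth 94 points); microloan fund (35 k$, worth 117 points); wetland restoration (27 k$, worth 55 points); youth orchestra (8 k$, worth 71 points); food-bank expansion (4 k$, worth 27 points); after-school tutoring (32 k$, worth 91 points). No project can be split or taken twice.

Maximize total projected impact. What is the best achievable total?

Ranking by ratio (projected impact/k$): youth orchestra 8.88, food-bank expansion 6.75, literacy program 6.12, heat-pump rebates 4.88.
The ratio heuristic lands on heat-pump rebates + literacy program + open-data portal + youth orchestra + food-bank expansion (422) but leaves 26 k$ idle.
Dropping heat-pump rebates frees 17 k$; slotting in microloan fund (35 k$) lifts the total to 456 at 92 k$.

456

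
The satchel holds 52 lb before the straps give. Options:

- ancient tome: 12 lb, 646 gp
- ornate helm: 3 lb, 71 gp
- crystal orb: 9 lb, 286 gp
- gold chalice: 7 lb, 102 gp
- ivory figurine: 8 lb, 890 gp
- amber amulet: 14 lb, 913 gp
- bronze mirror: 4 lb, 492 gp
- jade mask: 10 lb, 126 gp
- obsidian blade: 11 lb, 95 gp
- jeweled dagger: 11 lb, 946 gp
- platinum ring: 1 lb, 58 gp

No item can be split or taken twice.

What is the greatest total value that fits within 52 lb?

3958

A density-first pass picks ancient tome + ivory figurine + amber amulet + bronze mirror + jeweled dagger + platinum ring — 3945 at 50 lb.
Replace platinum ring with ornate helm: the trade gains 13 net, giving 3958 at 52 lb.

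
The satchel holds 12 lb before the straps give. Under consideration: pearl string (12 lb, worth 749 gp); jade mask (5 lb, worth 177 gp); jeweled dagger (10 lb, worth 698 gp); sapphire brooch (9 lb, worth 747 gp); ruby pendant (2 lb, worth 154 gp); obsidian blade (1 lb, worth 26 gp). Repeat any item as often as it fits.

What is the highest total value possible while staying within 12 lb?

927

Ranking by ratio (value/lb): sapphire brooch 83.00, ruby pendant 77.00, jeweled dagger 69.80, pearl string 62.42.
Sapphire brooch + ruby pendant + obsidian blade uses 12 of the 12 lb and totals 927.
That's the maximum — no swap from here does better than 927.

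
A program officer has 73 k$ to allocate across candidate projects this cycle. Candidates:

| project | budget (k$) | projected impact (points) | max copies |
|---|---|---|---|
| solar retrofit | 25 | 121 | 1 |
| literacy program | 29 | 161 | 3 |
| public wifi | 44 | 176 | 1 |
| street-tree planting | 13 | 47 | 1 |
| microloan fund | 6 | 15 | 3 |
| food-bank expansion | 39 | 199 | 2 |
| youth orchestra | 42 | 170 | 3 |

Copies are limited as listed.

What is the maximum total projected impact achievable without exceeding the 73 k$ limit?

369

The ratio ordering already packs tightly: 2×literacy program + street-tree planting, 71 k$, 369.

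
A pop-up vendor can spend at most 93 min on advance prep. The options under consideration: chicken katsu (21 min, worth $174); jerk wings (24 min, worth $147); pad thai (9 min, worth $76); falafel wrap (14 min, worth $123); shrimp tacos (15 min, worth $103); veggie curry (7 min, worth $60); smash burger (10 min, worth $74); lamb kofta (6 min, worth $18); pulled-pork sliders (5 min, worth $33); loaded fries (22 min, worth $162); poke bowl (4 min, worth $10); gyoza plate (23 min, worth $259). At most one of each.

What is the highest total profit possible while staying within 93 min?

811

Ranking by ratio (profit/min): gyoza plate 11.26, falafel wrap 8.79, veggie curry 8.57, pad thai 8.44.
A density-first pass picks chicken katsu + pad thai + falafel wrap + veggie curry + smash burger + pulled-pork sliders + poke bowl + gyoza plate — 809 at 93 min.
Dropping pad thai and smash burger and poke bowl frees 23 min; slotting in loaded fries (22 min) lifts the total to 811 at 92 min.
Every other selection either busts 93 min or fails to beat 811.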